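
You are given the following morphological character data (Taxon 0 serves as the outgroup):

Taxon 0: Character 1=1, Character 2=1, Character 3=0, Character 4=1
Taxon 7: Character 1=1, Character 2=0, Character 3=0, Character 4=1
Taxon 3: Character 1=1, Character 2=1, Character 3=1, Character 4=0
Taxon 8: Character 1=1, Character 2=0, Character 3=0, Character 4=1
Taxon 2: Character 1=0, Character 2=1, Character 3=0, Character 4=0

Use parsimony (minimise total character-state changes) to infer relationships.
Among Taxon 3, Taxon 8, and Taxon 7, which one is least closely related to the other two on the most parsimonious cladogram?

Character polarity is set by the outgroup: the derived state is whichever differs from the outgroup's state, so for Character 1, Character 2, Character 4 the derived state is '0', and for the remaining characters it is '1'.
Character 1 (derived state '0') is unique to Taxon 2 (autapomorphy; uninformative for grouping).
Character 2: derived state '0' in Taxon 7 and Taxon 8 only — synapomorphy for {Taxon 7, Taxon 8}.
Character 3: derived state '1' in Taxon 3 only — an autapomorphy, so it tells us nothing about relationships among taxa.
Only Taxon 2 and Taxon 3 show the derived state '0' for Character 4, supporting them as a clade.
Most parsimonious ingroup topology: ((Taxon 7,Taxon 8),(Taxon 3,Taxon 2)).
Taxon 7 and Taxon 8 share a more recent common ancestor with each other than either does with Taxon 3, so Taxon 3 is the least closely related of the three.

Taxon 3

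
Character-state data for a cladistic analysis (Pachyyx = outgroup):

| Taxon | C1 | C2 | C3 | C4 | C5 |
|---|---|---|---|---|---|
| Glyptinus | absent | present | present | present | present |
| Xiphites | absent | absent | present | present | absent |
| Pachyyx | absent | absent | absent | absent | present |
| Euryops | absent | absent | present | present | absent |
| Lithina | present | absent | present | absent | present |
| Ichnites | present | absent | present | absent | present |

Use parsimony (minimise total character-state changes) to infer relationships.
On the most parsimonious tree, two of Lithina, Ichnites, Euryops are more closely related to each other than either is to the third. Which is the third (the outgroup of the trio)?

Character polarity is set by the outgroup: the derived state is whichever differs from the outgroup's state, so for C5 the derived state is 'absent', and for the remaining characters it is 'present'.
C1: derived state 'present' in Ichnites and Lithina only — synapomorphy for {Ichnites, Lithina}.
C2 (derived state 'present') is unique to Glyptinus (autapomorphy; uninformative for grouping).
C3 (derived state 'present') is shared by all ingroup taxa — unites the whole ingroup.
C4 (derived state 'present') is shared by Euryops, Glyptinus, and Xiphites — a synapomorphy uniting that clade.
C5: derived state 'absent' in Euryops and Xiphites only — synapomorphy for {Euryops, Xiphites}.
Most parsimonious ingroup topology: ((Lithina,Ichnites),(Glyptinus,(Xiphites,Euryops))).
Ichnites and Lithina share a more recent common ancestor with each other than either does with Euryops, so Euryops is the least closely related of the three.

Euryops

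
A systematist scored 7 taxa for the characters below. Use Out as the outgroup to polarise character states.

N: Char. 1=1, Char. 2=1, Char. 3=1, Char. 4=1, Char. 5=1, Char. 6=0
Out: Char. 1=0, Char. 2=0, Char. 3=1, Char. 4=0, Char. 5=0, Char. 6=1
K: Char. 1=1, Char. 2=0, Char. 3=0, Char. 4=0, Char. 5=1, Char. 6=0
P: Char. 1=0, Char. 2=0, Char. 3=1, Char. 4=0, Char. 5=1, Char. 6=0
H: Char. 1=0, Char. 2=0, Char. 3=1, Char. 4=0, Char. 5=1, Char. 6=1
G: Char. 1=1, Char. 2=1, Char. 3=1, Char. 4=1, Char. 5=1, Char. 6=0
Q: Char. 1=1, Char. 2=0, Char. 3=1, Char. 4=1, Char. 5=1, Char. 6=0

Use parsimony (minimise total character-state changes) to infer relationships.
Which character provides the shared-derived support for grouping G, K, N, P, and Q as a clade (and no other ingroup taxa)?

Char. 6

Character polarity is set by the outgroup: the derived state is whichever differs from the outgroup's state, so for Char. 3, Char. 6 the derived state is '0', and for the remaining characters it is '1'.
Only G, K, N, and Q show the derived state '1' for Char. 1, supporting them as a clade.
Char. 2 (derived state '1') is shared by G and N — a synapomorphy uniting that clade.
Char. 3: derived state '0' in K only — an autapomorphy, so it tells us nothing about relationships among taxa.
Only G, N, and Q show the derived state '1' for Char. 4, supporting them as a clade.
All ingroup taxa share the derived state '1' for Char. 5; it defines the ingroup but does not resolve relationships within it.
Char. 6: derived state '0' in G, K, N, P, and Q only — synapomorphy for {G, K, N, P, Q}.
Most parsimonious ingroup topology: ((P,(K,((N,G),Q))),H).
The clade {G, K, N, P, Q} is supported by Char. 6: its derived state '0' occurs in exactly those taxa and in no other taxon (including the outgroup).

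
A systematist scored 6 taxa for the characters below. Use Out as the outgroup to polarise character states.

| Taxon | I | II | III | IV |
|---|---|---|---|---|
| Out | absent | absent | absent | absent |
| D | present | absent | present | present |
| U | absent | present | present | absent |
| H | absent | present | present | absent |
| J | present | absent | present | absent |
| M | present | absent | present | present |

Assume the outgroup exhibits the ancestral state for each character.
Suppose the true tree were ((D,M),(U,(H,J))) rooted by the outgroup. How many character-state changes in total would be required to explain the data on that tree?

Map each character onto ((D,M),(U,(H,J))) (rooted by Out) and count the minimum state changes it requires (Fitch parsimony):
I: 2; II: 2; III: 1; IV: 1.
Total tree length = 6.

6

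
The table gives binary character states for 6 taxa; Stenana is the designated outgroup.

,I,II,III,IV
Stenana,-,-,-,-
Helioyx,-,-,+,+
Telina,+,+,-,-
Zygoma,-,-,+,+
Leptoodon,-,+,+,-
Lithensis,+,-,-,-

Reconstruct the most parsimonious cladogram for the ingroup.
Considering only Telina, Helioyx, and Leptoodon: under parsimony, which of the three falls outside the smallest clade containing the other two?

Telina

The outgroup has state '-' for every character, so '+' is the derived state throughout.
I (derived state '+') is shared by Lithensis and Telina — a synapomorphy uniting that clade.
II groups Leptoodon and Telina, which is incompatible with the clades supported by the remaining characters; treating it as convergent (homoplasy) costs fewer steps than any alternative tree.
III: derived state '+' in Helioyx, Leptoodon, and Zygoma only — synapomorphy for {Helioyx, Leptoodon, Zygoma}.
IV: derived state '+' in Helioyx and Zygoma only — synapomorphy for {Helioyx, Zygoma}.
Most parsimonious ingroup topology: (((Helioyx,Zygoma),Leptoodon),(Telina,Lithensis)).
Helioyx and Leptoodon share a more recent common ancestor with each other than either does with Telina, so Telina is the least closely related of the three.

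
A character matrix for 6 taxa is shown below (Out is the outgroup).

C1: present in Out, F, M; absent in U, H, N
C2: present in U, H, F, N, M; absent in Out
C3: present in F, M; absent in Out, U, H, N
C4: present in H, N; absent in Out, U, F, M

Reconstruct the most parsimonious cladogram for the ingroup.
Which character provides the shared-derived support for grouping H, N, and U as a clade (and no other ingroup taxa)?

C1

Character polarity is set by the outgroup: the derived state is whichever differs from the outgroup's state, so for C1 the derived state is 'absent', and for the remaining characters it is 'present'.
C1: derived state 'absent' in H, N, and U only — synapomorphy for {H, N, U}.
C2 (derived state 'present') is shared by all ingroup taxa — unites the whole ingroup.
C3 (derived state 'present') is shared by F and M — a synapomorphy uniting that clade.
C4 (derived state 'present') is shared by H and N — a synapomorphy uniting that clade.
Most parsimonious ingroup topology: ((U,(H,N)),(F,M)).
The clade {H, N, U} is supported by C1: its derived state 'absent' occurs in exactly those taxa and in no other taxon (including the outgroup).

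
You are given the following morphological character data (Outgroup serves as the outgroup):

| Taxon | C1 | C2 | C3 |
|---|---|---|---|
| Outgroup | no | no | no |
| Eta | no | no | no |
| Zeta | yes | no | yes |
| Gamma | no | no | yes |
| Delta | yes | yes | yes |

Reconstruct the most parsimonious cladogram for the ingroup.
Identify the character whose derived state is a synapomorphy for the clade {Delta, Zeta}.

C1

The outgroup has state 'no' for every character, so 'yes' is the derived state throughout.
C1 (derived state 'yes') is shared by Delta and Zeta — a synapomorphy uniting that clade.
C2: derived state 'yes' in Delta only — an autapomorphy, so it tells us nothing about relationships among taxa.
C3: derived state 'yes' in Delta, Gamma, and Zeta only — synapomorphy for {Delta, Gamma, Zeta}.
Most parsimonious ingroup topology: (Eta,((Zeta,Delta),Gamma)).
The clade {Delta, Zeta} is supported by C1: its derived state 'yes' occurs in exactly those taxa and in no other taxon (including the outgroup).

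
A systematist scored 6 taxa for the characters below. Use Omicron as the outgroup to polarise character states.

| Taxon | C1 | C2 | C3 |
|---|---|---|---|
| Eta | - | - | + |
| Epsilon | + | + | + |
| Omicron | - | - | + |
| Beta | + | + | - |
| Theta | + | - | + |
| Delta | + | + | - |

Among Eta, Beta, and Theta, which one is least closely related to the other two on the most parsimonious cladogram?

Eta

Character polarity is set by the outgroup: the derived state is whichever differs from the outgroup's state, so for C3 the derived state is '-', and for the remaining characters it is '+'.
C1 (derived state '+') is shared by Beta, Delta, Epsilon, and Theta — a synapomorphy uniting that clade.
C2 (derived state '+') is shared by Beta, Delta, and Epsilon — a synapomorphy uniting that clade.
Only Beta and Delta show the derived state '-' for C3, supporting them as a clade.
Most parsimonious ingroup topology: ((((Delta,Beta),Epsilon),Theta),Eta).
Theta and Beta share a more recent common ancestor with each other than either does with Eta, so Eta is the least closely related of the three.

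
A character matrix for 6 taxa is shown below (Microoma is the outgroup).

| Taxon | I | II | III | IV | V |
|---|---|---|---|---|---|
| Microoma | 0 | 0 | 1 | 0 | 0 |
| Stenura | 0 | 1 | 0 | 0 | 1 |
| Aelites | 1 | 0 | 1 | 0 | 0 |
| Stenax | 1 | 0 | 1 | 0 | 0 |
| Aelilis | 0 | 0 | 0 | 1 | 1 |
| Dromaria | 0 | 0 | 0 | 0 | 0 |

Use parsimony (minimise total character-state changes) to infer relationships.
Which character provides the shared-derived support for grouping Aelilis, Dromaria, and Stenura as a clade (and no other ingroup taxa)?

III

Character polarity is set by the outgroup: the derived state is whichever differs from the outgroup's state, so for III the derived state is '0', and for the remaining characters it is '1'.
Only Aelites and Stenax show the derived state '1' for I, supporting them as a clade.
II (derived state '1') is unique to Stenura (autapomorphy; uninformative for grouping).
III (derived state '0') is shared by Aelilis, Dromaria, and Stenura — a synapomorphy uniting that clade.
IV (derived state '1') is unique to Aelilis (autapomorphy; uninformative for grouping).
V (derived state '1') is shared by Aelilis and Stenura — a synapomorphy uniting that clade.
Most parsimonious ingroup topology: (((Stenura,Aelilis),Dromaria),(Aelites,Stenax)).
The clade {Aelilis, Dromaria, Stenura} is supported by III: its derived state '0' occurs in exactly those taxa and in no other taxon (including the outgroup).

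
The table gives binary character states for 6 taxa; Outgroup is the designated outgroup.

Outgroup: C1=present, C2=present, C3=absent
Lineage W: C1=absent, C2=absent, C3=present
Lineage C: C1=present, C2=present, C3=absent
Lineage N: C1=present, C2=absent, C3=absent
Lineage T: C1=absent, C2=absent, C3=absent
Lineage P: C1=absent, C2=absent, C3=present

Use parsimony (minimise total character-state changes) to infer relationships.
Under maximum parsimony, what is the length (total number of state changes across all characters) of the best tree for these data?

Character polarity is set by the outgroup: the derived state is whichever differs from the outgroup's state, so for C1, C2 the derived state is 'absent', and for the remaining characters it is 'present'.
Only Lineage P, Lineage T, and Lineage W show the derived state 'absent' for C1, supporting them as a clade.
C2: derived state 'absent' in Lineage N, Lineage P, Lineage T, and Lineage W only — synapomorphy for {Lineage N, Lineage P, Lineage T, Lineage W}.
C3: derived state 'present' in Lineage P and Lineage W only — synapomorphy for {Lineage P, Lineage W}.
Most parsimonious ingroup topology: ((((Lineage W,Lineage P),Lineage T),Lineage N),Lineage C).
Changes per character on this tree: C1: 1; C2: 1; C3: 1.
Total = 3.

3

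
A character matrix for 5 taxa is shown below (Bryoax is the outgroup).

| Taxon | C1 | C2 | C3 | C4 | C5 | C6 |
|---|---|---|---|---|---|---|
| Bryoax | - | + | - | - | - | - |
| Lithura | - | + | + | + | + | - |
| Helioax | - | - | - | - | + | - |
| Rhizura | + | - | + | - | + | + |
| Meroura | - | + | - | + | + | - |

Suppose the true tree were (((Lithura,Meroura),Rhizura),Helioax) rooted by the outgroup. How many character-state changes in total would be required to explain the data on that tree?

Map each character onto (((Lithura,Meroura),Rhizura),Helioax) (rooted by Bryoax) and count the minimum state changes it requires (Fitch parsimony):
C1: 1; C2: 2; C3: 2; C4: 1; C5: 1; C6: 1.
Total tree length = 8.

8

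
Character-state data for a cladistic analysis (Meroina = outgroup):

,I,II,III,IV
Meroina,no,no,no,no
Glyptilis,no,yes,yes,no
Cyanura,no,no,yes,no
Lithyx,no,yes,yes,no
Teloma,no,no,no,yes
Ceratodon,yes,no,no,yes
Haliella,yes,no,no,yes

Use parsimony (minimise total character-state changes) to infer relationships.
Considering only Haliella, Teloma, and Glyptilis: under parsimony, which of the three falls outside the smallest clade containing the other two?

The outgroup has state 'no' for every character, so 'yes' is the derived state throughout.
I: derived state 'yes' in Ceratodon and Haliella only — synapomorphy for {Ceratodon, Haliella}.
II: derived state 'yes' in Glyptilis and Lithyx only — synapomorphy for {Glyptilis, Lithyx}.
III (derived state 'yes') is shared by Cyanura, Glyptilis, and Lithyx — a synapomorphy uniting that clade.
IV: derived state 'yes' in Ceratodon, Haliella, and Teloma only — synapomorphy for {Ceratodon, Haliella, Teloma}.
Most parsimonious ingroup topology: (((Glyptilis,Lithyx),Cyanura),(Teloma,(Ceratodon,Haliella))).
Teloma and Haliella share a more recent common ancestor with each other than either does with Glyptilis, so Glyptilis is the least closely related of the three.

Glyptilis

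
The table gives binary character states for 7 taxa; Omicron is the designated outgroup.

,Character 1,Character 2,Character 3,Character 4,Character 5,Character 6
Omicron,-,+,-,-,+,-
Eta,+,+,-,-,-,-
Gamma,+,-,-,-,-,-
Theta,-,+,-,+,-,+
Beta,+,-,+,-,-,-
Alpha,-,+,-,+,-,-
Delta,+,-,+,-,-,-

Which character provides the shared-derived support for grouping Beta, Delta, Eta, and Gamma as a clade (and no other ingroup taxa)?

Character polarity is set by the outgroup: the derived state is whichever differs from the outgroup's state, so for Character 2, Character 5 the derived state is '-', and for the remaining characters it is '+'.
Only Beta, Delta, Eta, and Gamma show the derived state '+' for Character 1, supporting them as a clade.
Character 2 (derived state '-') is shared by Beta, Delta, and Gamma — a synapomorphy uniting that clade.
Character 3 (derived state '+') is shared by Beta and Delta — a synapomorphy uniting that clade.
Character 4: derived state '+' in Alpha and Theta only — synapomorphy for {Alpha, Theta}.
All ingroup taxa share the derived state '-' for Character 5; it defines the ingroup but does not resolve relationships within it.
Character 6: derived state '+' in Theta only — an autapomorphy, so it tells us nothing about relationships among taxa.
Most parsimonious ingroup topology: ((Eta,(Gamma,(Beta,Delta))),(Theta,Alpha)).
The clade {Beta, Delta, Eta, Gamma} is supported by Character 1: its derived state '+' occurs in exactly those taxa and in no other taxon (including the outgroup).

Character 1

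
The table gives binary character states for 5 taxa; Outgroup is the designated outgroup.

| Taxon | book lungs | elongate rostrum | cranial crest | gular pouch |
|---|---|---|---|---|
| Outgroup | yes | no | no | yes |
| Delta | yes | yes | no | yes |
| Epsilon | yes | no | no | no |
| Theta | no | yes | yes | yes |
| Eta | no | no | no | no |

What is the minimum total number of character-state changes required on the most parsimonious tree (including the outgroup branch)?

5

Character polarity is set by the outgroup: the derived state is whichever differs from the outgroup's state, so for book lungs, gular pouch the derived state is 'no', and for the remaining characters it is 'yes'.
book lungs groups Eta and Theta, which is incompatible with the clades supported by the remaining characters; treating it as convergent (homoplasy) costs fewer steps than any alternative tree.
elongate rostrum (derived state 'yes') is shared by Delta and Theta — a synapomorphy uniting that clade.
cranial crest: derived state 'yes' in Theta only — an autapomorphy, so it tells us nothing about relationships among taxa.
Only Epsilon and Eta show the derived state 'no' for gular pouch, supporting them as a clade.
Most parsimonious ingroup topology: ((Delta,Theta),(Epsilon,Eta)).
Changes per character on this tree: book lungs: 2; elongate rostrum: 1; cranial crest: 1; gular pouch: 1.
Total = 5.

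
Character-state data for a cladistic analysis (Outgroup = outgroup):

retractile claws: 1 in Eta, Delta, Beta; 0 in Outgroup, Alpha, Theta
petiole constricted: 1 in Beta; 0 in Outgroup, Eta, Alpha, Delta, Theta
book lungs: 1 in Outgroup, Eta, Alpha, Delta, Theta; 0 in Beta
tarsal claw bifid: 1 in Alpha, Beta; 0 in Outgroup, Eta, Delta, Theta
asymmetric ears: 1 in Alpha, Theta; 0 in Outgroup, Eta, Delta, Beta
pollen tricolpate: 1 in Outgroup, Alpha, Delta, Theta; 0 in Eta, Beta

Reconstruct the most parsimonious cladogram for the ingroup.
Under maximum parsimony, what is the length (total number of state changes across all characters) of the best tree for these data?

7

Character polarity is set by the outgroup: the derived state is whichever differs from the outgroup's state, so for book lungs, pollen tricolpate the derived state is '0', and for the remaining characters it is '1'.
retractile claws (derived state '1') is shared by Beta, Delta, and Eta — a synapomorphy uniting that clade.
petiole constricted: derived state '1' in Beta only — an autapomorphy, so it tells us nothing about relationships among taxa.
book lungs (derived state '0') is unique to Beta (autapomorphy; uninformative for grouping).
tarsal claw bifid groups Alpha and Beta, which is incompatible with the clades supported by the remaining characters; treating it as convergent (homoplasy) costs fewer steps than any alternative tree.
asymmetric ears (derived state '1') is shared by Alpha and Theta — a synapomorphy uniting that clade.
Only Beta and Eta show the derived state '0' for pollen tricolpate, supporting them as a clade.
Most parsimonious ingroup topology: (((Eta,Beta),Delta),(Alpha,Theta)).
Changes per character on this tree: retractile claws: 1; petiole constricted: 1; book lungs: 1; tarsal claw bifid: 2; asymmetric ears: 1; pollen tricolpate: 1.
Total = 7.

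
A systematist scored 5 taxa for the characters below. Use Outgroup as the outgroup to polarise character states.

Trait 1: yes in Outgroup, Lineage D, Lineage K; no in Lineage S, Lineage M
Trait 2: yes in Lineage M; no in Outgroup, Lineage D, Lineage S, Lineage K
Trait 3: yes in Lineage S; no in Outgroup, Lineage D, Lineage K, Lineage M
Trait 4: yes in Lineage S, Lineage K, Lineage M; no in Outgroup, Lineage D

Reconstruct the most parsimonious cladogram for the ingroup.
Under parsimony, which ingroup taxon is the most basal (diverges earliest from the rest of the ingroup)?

Lineage D

Character polarity is set by the outgroup: the derived state is whichever differs from the outgroup's state, so for Trait 1 the derived state is 'no', and for the remaining characters it is 'yes'.
Trait 1 (derived state 'no') is shared by Lineage M and Lineage S — a synapomorphy uniting that clade.
Trait 2: derived state 'yes' in Lineage M only — an autapomorphy, so it tells us nothing about relationships among taxa.
Trait 3: derived state 'yes' in Lineage S only — an autapomorphy, so it tells us nothing about relationships among taxa.
Trait 4: derived state 'yes' in Lineage K, Lineage M, and Lineage S only — synapomorphy for {Lineage K, Lineage M, Lineage S}.
Most parsimonious ingroup topology: (Lineage D,((Lineage S,Lineage M),Lineage K)).
Lineage D is sister to the clade containing all other ingroup taxa, so it is the earliest-diverging (most basal) ingroup lineage.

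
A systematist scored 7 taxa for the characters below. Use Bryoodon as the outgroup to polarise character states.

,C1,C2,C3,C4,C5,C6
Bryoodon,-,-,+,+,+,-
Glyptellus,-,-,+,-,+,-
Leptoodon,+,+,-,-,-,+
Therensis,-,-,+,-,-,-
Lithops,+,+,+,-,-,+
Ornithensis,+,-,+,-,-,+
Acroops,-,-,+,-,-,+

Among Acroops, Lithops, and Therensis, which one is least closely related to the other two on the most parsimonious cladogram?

Therensis

Character polarity is set by the outgroup: the derived state is whichever differs from the outgroup's state, so for C3, C4, C5 the derived state is '-', and for the remaining characters it is '+'.
Only Leptoodon, Lithops, and Ornithensis show the derived state '+' for C1, supporting them as a clade.
C2: derived state '+' in Leptoodon and Lithops only — synapomorphy for {Leptoodon, Lithops}.
C3 (derived state '-') is unique to Leptoodon (autapomorphy; uninformative for grouping).
C4 (derived state '-') is shared by all ingroup taxa — unites the whole ingroup.
Only Acroops, Leptoodon, Lithops, Ornithensis, and Therensis show the derived state '-' for C5, supporting them as a clade.
C6 (derived state '+') is shared by Acroops, Leptoodon, Lithops, and Ornithensis — a synapomorphy uniting that clade.
Most parsimonious ingroup topology: (Glyptellus,((((Leptoodon,Lithops),Ornithensis),Acroops),Therensis)).
Acroops and Lithops share a more recent common ancestor with each other than either does with Therensis, so Therensis is the least closely related of the three.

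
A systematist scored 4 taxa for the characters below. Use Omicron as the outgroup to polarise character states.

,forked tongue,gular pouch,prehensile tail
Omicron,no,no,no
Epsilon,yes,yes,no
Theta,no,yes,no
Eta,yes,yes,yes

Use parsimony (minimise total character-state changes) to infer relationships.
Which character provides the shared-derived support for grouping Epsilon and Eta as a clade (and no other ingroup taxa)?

The outgroup has state 'no' for every character, so 'yes' is the derived state throughout.
Only Epsilon and Eta show the derived state 'yes' for forked tongue, supporting them as a clade.
All ingroup taxa share the derived state 'yes' for gular pouch; it defines the ingroup but does not resolve relationships within it.
prehensile tail (derived state 'yes') is unique to Eta (autapomorphy; uninformative for grouping).
Most parsimonious ingroup topology: ((Epsilon,Eta),Theta).
The clade {Epsilon, Eta} is supported by forked tongue: its derived state 'yes' occurs in exactly those taxa and in no other taxon (including the outgroup).

forked tongue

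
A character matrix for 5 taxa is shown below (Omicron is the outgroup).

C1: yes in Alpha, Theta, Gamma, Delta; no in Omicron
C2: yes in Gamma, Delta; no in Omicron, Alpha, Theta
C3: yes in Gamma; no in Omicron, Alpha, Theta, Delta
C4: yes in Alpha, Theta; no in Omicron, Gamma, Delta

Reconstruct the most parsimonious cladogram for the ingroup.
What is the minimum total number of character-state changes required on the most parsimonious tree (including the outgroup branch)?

The outgroup has state 'no' for every character, so 'yes' is the derived state throughout.
All ingroup taxa share the derived state 'yes' for C1; it defines the ingroup but does not resolve relationships within it.
Only Delta and Gamma show the derived state 'yes' for C2, supporting them as a clade.
C3 (derived state 'yes') is unique to Gamma (autapomorphy; uninformative for grouping).
C4 (derived state 'yes') is shared by Alpha and Theta — a synapomorphy uniting that clade.
Most parsimonious ingroup topology: ((Alpha,Theta),(Gamma,Delta)).
Changes per character on this tree: C1: 1; C2: 1; C3: 1; C4: 1.
Total = 4.

4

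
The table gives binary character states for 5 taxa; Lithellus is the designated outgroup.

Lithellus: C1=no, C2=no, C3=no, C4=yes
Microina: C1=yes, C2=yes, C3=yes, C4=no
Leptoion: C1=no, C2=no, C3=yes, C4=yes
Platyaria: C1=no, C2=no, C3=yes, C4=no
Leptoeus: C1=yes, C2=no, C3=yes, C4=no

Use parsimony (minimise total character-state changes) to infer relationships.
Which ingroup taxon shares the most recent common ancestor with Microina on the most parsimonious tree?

Leptoeus

Character polarity is set by the outgroup: the derived state is whichever differs from the outgroup's state, so for C4 the derived state is 'no', and for the remaining characters it is 'yes'.
C1: derived state 'yes' in Leptoeus and Microina only — synapomorphy for {Leptoeus, Microina}.
C2: derived state 'yes' in Microina only — an autapomorphy, so it tells us nothing about relationships among taxa.
C3 (derived state 'yes') is shared by all ingroup taxa — unites the whole ingroup.
C4: derived state 'no' in Leptoeus, Microina, and Platyaria only — synapomorphy for {Leptoeus, Microina, Platyaria}.
Most parsimonious ingroup topology: (((Microina,Leptoeus),Platyaria),Leptoion).
Microina and Leptoeus form a cherry on this tree, so they are sister taxa.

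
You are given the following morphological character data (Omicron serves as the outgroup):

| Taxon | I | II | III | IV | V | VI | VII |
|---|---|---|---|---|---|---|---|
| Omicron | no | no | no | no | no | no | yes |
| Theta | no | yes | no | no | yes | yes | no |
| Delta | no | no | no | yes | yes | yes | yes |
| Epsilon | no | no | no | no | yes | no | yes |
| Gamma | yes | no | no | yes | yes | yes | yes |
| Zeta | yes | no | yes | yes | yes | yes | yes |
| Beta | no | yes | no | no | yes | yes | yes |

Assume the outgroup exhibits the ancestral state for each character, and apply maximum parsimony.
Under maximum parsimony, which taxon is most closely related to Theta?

Beta

Character polarity is set by the outgroup: the derived state is whichever differs from the outgroup's state, so for VII the derived state is 'no', and for the remaining characters it is 'yes'.
Only Gamma and Zeta show the derived state 'yes' for I, supporting them as a clade.
II (derived state 'yes') is shared by Beta and Theta — a synapomorphy uniting that clade.
III (derived state 'yes') is unique to Zeta (autapomorphy; uninformative for grouping).
IV (derived state 'yes') is shared by Delta, Gamma, and Zeta — a synapomorphy uniting that clade.
V (derived state 'yes') is shared by all ingroup taxa — unites the whole ingroup.
VI (derived state 'yes') is shared by Beta, Delta, Gamma, Theta, and Zeta — a synapomorphy uniting that clade.
VII: derived state 'no' in Theta only — an autapomorphy, so it tells us nothing about relationships among taxa.
Most parsimonious ingroup topology: (((Theta,Beta),(Delta,(Gamma,Zeta))),Epsilon).
Theta and Beta form a cherry on this tree, so they are sister taxa.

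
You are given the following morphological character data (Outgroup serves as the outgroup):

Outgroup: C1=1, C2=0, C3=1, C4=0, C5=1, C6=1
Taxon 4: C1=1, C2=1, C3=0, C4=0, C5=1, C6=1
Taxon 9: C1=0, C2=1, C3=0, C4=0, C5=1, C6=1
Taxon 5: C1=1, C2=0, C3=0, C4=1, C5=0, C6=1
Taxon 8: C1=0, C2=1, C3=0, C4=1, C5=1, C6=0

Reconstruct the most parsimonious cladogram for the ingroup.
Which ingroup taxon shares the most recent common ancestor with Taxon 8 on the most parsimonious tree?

Taxon 9

Character polarity is set by the outgroup: the derived state is whichever differs from the outgroup's state, so for C1, C3, C5, C6 the derived state is '0', and for the remaining characters it is '1'.
C1 (derived state '0') is shared by Taxon 8 and Taxon 9 — a synapomorphy uniting that clade.
C2 (derived state '1') is shared by Taxon 4, Taxon 8, and Taxon 9 — a synapomorphy uniting that clade.
All ingroup taxa share the derived state '0' for C3; it defines the ingroup but does not resolve relationships within it.
C4 (state '1') occurs in Taxon 5 and Taxon 8 but conflicts with the nesting implied by the other characters — most parsimoniously interpreted as homoplasy.
C5 (derived state '0') is unique to Taxon 5 (autapomorphy; uninformative for grouping).
C6: derived state '0' in Taxon 8 only — an autapomorphy, so it tells us nothing about relationships among taxa.
Most parsimonious ingroup topology: ((Taxon 4,(Taxon 9,Taxon 8)),Taxon 5).
Taxon 8 and Taxon 9 form a cherry on this tree, so they are sister taxa.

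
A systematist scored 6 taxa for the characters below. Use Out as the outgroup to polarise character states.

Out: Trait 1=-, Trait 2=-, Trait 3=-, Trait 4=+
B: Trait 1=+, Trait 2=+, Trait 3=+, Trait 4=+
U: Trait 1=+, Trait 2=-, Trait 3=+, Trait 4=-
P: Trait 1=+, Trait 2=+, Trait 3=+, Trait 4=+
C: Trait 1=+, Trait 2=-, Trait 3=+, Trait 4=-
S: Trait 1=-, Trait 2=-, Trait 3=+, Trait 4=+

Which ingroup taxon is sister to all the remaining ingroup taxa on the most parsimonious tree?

S

Character polarity is set by the outgroup: the derived state is whichever differs from the outgroup's state, so for Trait 4 the derived state is '-', and for the remaining characters it is '+'.
Trait 1: derived state '+' in B, C, P, and U only — synapomorphy for {B, C, P, U}.
Trait 2 (derived state '+') is shared by B and P — a synapomorphy uniting that clade.
Trait 3 (derived state '+') is shared by all ingroup taxa — unites the whole ingroup.
Trait 4 (derived state '-') is shared by C and U — a synapomorphy uniting that clade.
Most parsimonious ingroup topology: (((B,P),(U,C)),S).
S is sister to the clade containing all other ingroup taxa, so it is the earliest-diverging (most basal) ingroup lineage.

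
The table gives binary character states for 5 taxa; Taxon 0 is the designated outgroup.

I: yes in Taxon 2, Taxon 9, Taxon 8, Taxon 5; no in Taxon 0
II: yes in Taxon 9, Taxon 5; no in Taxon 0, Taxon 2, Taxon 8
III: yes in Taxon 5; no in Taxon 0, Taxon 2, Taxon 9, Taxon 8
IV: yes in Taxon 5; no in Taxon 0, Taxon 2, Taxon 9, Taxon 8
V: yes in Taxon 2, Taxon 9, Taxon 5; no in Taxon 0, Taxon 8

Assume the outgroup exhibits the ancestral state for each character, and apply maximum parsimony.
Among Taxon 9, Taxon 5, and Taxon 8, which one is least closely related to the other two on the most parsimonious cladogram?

The outgroup has state 'no' for every character, so 'yes' is the derived state throughout.
I (derived state 'yes') is shared by all ingroup taxa — unites the whole ingroup.
II (derived state 'yes') is shared by Taxon 5 and Taxon 9 — a synapomorphy uniting that clade.
III (derived state 'yes') is unique to Taxon 5 (autapomorphy; uninformative for grouping).
IV: derived state 'yes' in Taxon 5 only — an autapomorphy, so it tells us nothing about relationships among taxa.
V (derived state 'yes') is shared by Taxon 2, Taxon 5, and Taxon 9 — a synapomorphy uniting that clade.
Most parsimonious ingroup topology: ((Taxon 2,(Taxon 9,Taxon 5)),Taxon 8).
Taxon 9 and Taxon 5 share a more recent common ancestor with each other than either does with Taxon 8, so Taxon 8 is the least closely related of the three.

Taxon 8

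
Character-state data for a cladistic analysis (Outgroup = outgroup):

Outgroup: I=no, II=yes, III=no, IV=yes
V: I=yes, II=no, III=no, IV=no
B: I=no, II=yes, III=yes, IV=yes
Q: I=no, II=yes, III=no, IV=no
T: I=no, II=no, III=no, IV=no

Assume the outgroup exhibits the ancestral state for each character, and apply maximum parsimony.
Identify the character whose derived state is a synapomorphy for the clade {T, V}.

II

Character polarity is set by the outgroup: the derived state is whichever differs from the outgroup's state, so for II, IV the derived state is 'no', and for the remaining characters it is 'yes'.
I (derived state 'yes') is unique to V (autapomorphy; uninformative for grouping).
II (derived state 'no') is shared by T and V — a synapomorphy uniting that clade.
III: derived state 'yes' in B only — an autapomorphy, so it tells us nothing about relationships among taxa.
Only Q, T, and V show the derived state 'no' for IV, supporting them as a clade.
Most parsimonious ingroup topology: (((V,T),Q),B).
The clade {T, V} is supported by II: its derived state 'no' occurs in exactly those taxa and in no other taxon (including the outgroup).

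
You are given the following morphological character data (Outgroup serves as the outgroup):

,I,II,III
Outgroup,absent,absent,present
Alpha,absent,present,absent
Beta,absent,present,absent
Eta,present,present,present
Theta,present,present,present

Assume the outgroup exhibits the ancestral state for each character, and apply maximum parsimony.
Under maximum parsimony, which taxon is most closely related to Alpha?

Character polarity is set by the outgroup: the derived state is whichever differs from the outgroup's state, so for III the derived state is 'absent', and for the remaining characters it is 'present'.
I: derived state 'present' in Eta and Theta only — synapomorphy for {Eta, Theta}.
All ingroup taxa share the derived state 'present' for II; it defines the ingroup but does not resolve relationships within it.
Only Alpha and Beta show the derived state 'absent' for III, supporting them as a clade.
Most parsimonious ingroup topology: ((Alpha,Beta),(Eta,Theta)).
Alpha and Beta form a cherry on this tree, so they are sister taxa.

Beta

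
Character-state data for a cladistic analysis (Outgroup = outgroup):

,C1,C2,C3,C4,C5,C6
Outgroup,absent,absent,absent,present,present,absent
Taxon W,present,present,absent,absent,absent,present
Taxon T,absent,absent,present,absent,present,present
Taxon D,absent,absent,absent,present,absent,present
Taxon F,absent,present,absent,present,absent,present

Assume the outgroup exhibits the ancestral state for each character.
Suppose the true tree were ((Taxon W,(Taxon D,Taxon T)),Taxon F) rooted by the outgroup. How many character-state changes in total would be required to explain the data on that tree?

Map each character onto ((Taxon W,(Taxon D,Taxon T)),Taxon F) (rooted by Outgroup) and count the minimum state changes it requires (Fitch parsimony):
C1: 1; C2: 2; C3: 1; C4: 2; C5: 2; C6: 1.
Total tree length = 9.

9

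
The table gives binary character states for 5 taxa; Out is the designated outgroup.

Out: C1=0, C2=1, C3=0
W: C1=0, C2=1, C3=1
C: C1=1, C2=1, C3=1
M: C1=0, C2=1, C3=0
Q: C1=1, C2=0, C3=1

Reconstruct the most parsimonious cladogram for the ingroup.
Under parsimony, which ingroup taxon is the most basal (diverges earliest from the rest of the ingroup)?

M

Character polarity is set by the outgroup: the derived state is whichever differs from the outgroup's state, so for C2 the derived state is '0', and for the remaining characters it is '1'.
C1: derived state '1' in C and Q only — synapomorphy for {C, Q}.
C2 (derived state '0') is unique to Q (autapomorphy; uninformative for grouping).
C3 (derived state '1') is shared by C, Q, and W — a synapomorphy uniting that clade.
Most parsimonious ingroup topology: ((W,(C,Q)),M).
M is sister to the clade containing all other ingroup taxa, so it is the earliest-diverging (most basal) ingroup lineage.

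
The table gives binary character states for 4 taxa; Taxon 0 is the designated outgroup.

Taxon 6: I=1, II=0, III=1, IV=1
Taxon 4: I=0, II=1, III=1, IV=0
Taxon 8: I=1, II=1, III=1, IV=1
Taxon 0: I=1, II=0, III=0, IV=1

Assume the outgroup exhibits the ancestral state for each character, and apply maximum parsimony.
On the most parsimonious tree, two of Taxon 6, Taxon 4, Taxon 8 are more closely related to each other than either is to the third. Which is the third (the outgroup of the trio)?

Character polarity is set by the outgroup: the derived state is whichever differs from the outgroup's state, so for I, IV the derived state is '0', and for the remaining characters it is '1'.
I (derived state '0') is unique to Taxon 4 (autapomorphy; uninformative for grouping).
Only Taxon 4 and Taxon 8 show the derived state '1' for II, supporting them as a clade.
All ingroup taxa share the derived state '1' for III; it defines the ingroup but does not resolve relationships within it.
IV: derived state '0' in Taxon 4 only — an autapomorphy, so it tells us nothing about relationships among taxa.
Most parsimonious ingroup topology: ((Taxon 4,Taxon 8),Taxon 6).
Taxon 8 and Taxon 4 share a more recent common ancestor with each other than either does with Taxon 6, so Taxon 6 is the least closely related of the three.

Taxon 6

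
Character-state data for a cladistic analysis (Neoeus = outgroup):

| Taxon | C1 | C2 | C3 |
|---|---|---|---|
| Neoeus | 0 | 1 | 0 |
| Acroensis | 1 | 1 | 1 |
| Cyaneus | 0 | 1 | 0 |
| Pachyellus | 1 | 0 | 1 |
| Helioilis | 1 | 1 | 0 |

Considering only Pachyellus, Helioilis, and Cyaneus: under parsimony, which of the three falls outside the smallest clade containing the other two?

Cyaneus

Character polarity is set by the outgroup: the derived state is whichever differs from the outgroup's state, so for C2 the derived state is '0', and for the remaining characters it is '1'.
Only Acroensis, Helioilis, and Pachyellus show the derived state '1' for C1, supporting them as a clade.
C2: derived state '0' in Pachyellus only — an autapomorphy, so it tells us nothing about relationships among taxa.
Only Acroensis and Pachyellus show the derived state '1' for C3, supporting them as a clade.
Most parsimonious ingroup topology: (((Acroensis,Pachyellus),Helioilis),Cyaneus).
Helioilis and Pachyellus share a more recent common ancestor with each other than either does with Cyaneus, so Cyaneus is the least closely related of the three.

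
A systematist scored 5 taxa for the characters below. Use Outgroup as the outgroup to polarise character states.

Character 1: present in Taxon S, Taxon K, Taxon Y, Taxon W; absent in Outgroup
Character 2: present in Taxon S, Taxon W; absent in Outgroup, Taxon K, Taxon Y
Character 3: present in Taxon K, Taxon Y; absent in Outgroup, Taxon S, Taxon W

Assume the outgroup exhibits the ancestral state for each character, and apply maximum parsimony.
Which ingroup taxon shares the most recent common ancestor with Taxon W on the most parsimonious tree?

Taxon S

The outgroup has state 'absent' for every character, so 'present' is the derived state throughout.
Character 1 (derived state 'present') is shared by all ingroup taxa — unites the whole ingroup.
Character 2 (derived state 'present') is shared by Taxon S and Taxon W — a synapomorphy uniting that clade.
Character 3 (derived state 'present') is shared by Taxon K and Taxon Y — a synapomorphy uniting that clade.
Most parsimonious ingroup topology: ((Taxon S,Taxon W),(Taxon K,Taxon Y)).
Taxon W and Taxon S form a cherry on this tree, so they are sister taxa.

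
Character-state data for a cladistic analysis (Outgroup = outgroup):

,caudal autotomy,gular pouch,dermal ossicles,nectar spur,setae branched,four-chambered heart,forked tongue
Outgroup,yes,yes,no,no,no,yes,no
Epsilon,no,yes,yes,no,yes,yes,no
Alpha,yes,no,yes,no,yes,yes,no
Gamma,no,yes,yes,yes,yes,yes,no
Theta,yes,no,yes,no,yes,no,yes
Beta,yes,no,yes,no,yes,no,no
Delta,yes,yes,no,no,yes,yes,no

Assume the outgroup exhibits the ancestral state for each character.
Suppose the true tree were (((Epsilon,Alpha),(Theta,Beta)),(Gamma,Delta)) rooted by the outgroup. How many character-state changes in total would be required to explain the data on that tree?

10

Map each character onto (((Epsilon,Alpha),(Theta,Beta)),(Gamma,Delta)) (rooted by Outgroup) and count the minimum state changes it requires (Fitch parsimony):
caudal autotomy: 2; gular pouch: 2; dermal ossicles: 2; nectar spur: 1; setae branched: 1; four-chambered heart: 1; forked tongue: 1.
Total tree length = 10.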